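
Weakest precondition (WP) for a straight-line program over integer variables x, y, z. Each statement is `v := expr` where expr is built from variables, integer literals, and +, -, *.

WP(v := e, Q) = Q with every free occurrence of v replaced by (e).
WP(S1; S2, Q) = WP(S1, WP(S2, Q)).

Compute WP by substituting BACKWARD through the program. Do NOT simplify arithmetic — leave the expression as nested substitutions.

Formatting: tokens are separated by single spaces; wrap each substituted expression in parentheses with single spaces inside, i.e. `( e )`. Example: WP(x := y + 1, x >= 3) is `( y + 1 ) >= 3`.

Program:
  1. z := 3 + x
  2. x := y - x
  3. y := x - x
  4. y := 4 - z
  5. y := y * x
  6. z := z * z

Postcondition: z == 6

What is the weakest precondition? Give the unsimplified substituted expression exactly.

post: z == 6
stmt 6: z := z * z  -- replace 1 occurrence(s) of z with (z * z)
  => ( z * z ) == 6
stmt 5: y := y * x  -- replace 0 occurrence(s) of y with (y * x)
  => ( z * z ) == 6
stmt 4: y := 4 - z  -- replace 0 occurrence(s) of y with (4 - z)
  => ( z * z ) == 6
stmt 3: y := x - x  -- replace 0 occurrence(s) of y with (x - x)
  => ( z * z ) == 6
stmt 2: x := y - x  -- replace 0 occurrence(s) of x with (y - x)
  => ( z * z ) == 6
stmt 1: z := 3 + x  -- replace 2 occurrence(s) of z with (3 + x)
  => ( ( 3 + x ) * ( 3 + x ) ) == 6

Answer: ( ( 3 + x ) * ( 3 + x ) ) == 6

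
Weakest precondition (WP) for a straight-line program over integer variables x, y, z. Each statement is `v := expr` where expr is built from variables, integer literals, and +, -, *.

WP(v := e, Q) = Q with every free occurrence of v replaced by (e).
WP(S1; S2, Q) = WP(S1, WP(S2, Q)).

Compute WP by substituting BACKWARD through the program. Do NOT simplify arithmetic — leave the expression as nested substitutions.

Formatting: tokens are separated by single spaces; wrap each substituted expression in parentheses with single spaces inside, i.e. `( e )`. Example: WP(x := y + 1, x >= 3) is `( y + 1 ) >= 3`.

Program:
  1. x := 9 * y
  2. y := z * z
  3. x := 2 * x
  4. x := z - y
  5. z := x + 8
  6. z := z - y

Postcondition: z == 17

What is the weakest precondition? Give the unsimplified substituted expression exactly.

post: z == 17
stmt 6: z := z - y  -- replace 1 occurrence(s) of z with (z - y)
  => ( z - y ) == 17
stmt 5: z := x + 8  -- replace 1 occurrence(s) of z with (x + 8)
  => ( ( x + 8 ) - y ) == 17
stmt 4: x := z - y  -- replace 1 occurrence(s) of x with (z - y)
  => ( ( ( z - y ) + 8 ) - y ) == 17
stmt 3: x := 2 * x  -- replace 0 occurrence(s) of x with (2 * x)
  => ( ( ( z - y ) + 8 ) - y ) == 17
stmt 2: y := z * z  -- replace 2 occurrence(s) of y with (z * z)
  => ( ( ( z - ( z * z ) ) + 8 ) - ( z * z ) ) == 17
stmt 1: x := 9 * y  -- replace 0 occurrence(s) of x with (9 * y)
  => ( ( ( z - ( z * z ) ) + 8 ) - ( z * z ) ) == 17

Answer: ( ( ( z - ( z * z ) ) + 8 ) - ( z * z ) ) == 17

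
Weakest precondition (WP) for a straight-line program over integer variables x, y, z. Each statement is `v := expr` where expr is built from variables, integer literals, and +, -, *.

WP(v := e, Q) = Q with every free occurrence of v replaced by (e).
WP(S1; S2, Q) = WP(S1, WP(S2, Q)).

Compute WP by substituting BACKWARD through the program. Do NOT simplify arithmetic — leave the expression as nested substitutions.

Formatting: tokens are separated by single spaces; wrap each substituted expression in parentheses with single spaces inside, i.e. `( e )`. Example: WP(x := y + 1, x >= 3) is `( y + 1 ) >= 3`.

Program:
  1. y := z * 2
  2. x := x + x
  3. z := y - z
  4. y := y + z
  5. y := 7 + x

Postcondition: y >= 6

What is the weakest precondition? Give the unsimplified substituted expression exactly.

Answer: ( 7 + ( x + x ) ) >= 6

Derivation:
post: y >= 6
stmt 5: y := 7 + x  -- replace 1 occurrence(s) of y with (7 + x)
  => ( 7 + x ) >= 6
stmt 4: y := y + z  -- replace 0 occurrence(s) of y with (y + z)
  => ( 7 + x ) >= 6
stmt 3: z := y - z  -- replace 0 occurrence(s) of z with (y - z)
  => ( 7 + x ) >= 6
stmt 2: x := x + x  -- replace 1 occurrence(s) of x with (x + x)
  => ( 7 + ( x + x ) ) >= 6
stmt 1: y := z * 2  -- replace 0 occurrence(s) of y with (z * 2)
  => ( 7 + ( x + x ) ) >= 6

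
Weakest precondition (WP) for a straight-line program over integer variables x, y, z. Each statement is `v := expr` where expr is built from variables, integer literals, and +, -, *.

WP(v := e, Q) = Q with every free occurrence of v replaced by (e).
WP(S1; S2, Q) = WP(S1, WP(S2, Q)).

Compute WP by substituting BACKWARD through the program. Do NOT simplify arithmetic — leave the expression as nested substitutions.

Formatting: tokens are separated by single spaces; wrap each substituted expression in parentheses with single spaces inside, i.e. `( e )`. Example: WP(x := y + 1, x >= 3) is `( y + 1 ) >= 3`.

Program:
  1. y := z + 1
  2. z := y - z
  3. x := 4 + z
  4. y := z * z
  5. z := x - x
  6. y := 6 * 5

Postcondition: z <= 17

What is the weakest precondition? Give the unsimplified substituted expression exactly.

Answer: ( ( 4 + ( ( z + 1 ) - z ) ) - ( 4 + ( ( z + 1 ) - z ) ) ) <= 17

Derivation:
post: z <= 17
stmt 6: y := 6 * 5  -- replace 0 occurrence(s) of y with (6 * 5)
  => z <= 17
stmt 5: z := x - x  -- replace 1 occurrence(s) of z with (x - x)
  => ( x - x ) <= 17
stmt 4: y := z * z  -- replace 0 occurrence(s) of y with (z * z)
  => ( x - x ) <= 17
stmt 3: x := 4 + z  -- replace 2 occurrence(s) of x with (4 + z)
  => ( ( 4 + z ) - ( 4 + z ) ) <= 17
stmt 2: z := y - z  -- replace 2 occurrence(s) of z with (y - z)
  => ( ( 4 + ( y - z ) ) - ( 4 + ( y - z ) ) ) <= 17
stmt 1: y := z + 1  -- replace 2 occurrence(s) of y with (z + 1)
  => ( ( 4 + ( ( z + 1 ) - z ) ) - ( 4 + ( ( z + 1 ) - z ) ) ) <= 17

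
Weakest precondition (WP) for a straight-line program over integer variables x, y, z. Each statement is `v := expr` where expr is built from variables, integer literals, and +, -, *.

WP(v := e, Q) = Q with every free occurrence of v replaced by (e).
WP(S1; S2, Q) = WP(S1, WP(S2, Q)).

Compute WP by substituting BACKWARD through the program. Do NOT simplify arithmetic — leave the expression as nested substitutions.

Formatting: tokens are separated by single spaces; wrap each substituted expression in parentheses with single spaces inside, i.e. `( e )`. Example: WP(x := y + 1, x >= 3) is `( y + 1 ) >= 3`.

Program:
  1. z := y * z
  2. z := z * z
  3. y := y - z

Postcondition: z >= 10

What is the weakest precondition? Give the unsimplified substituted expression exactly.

post: z >= 10
stmt 3: y := y - z  -- replace 0 occurrence(s) of y with (y - z)
  => z >= 10
stmt 2: z := z * z  -- replace 1 occurrence(s) of z with (z * z)
  => ( z * z ) >= 10
stmt 1: z := y * z  -- replace 2 occurrence(s) of z with (y * z)
  => ( ( y * z ) * ( y * z ) ) >= 10

Answer: ( ( y * z ) * ( y * z ) ) >= 10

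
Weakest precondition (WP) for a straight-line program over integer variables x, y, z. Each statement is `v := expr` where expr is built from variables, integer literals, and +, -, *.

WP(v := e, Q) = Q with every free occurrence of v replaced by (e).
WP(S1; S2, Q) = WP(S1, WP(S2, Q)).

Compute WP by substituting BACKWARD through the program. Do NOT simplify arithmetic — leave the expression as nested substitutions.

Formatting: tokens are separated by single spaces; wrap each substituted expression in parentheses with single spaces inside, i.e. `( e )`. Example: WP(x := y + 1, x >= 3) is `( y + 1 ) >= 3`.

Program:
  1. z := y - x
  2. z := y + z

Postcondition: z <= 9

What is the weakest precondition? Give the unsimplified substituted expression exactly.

Answer: ( y + ( y - x ) ) <= 9

Derivation:
post: z <= 9
stmt 2: z := y + z  -- replace 1 occurrence(s) of z with (y + z)
  => ( y + z ) <= 9
stmt 1: z := y - x  -- replace 1 occurrence(s) of z with (y - x)
  => ( y + ( y - x ) ) <= 9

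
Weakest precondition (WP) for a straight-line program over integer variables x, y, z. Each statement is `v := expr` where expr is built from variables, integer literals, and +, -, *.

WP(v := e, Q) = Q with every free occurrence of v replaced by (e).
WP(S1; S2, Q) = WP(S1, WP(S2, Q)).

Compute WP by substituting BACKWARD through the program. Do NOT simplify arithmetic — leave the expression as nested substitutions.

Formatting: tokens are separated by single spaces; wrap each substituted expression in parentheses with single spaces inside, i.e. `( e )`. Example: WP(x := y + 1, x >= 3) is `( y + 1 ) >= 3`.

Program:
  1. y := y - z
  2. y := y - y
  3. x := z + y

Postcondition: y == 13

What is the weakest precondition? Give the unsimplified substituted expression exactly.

post: y == 13
stmt 3: x := z + y  -- replace 0 occurrence(s) of x with (z + y)
  => y == 13
stmt 2: y := y - y  -- replace 1 occurrence(s) of y with (y - y)
  => ( y - y ) == 13
stmt 1: y := y - z  -- replace 2 occurrence(s) of y with (y - z)
  => ( ( y - z ) - ( y - z ) ) == 13

Answer: ( ( y - z ) - ( y - z ) ) == 13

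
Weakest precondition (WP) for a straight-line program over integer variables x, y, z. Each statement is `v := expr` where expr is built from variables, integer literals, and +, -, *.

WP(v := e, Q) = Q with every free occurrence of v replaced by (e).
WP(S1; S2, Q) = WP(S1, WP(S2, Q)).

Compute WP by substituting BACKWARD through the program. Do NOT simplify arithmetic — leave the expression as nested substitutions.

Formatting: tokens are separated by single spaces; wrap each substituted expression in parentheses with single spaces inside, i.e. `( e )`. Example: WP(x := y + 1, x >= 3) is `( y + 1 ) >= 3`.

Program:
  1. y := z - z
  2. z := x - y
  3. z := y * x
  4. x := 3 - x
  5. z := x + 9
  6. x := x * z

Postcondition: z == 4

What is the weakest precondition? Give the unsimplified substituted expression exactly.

post: z == 4
stmt 6: x := x * z  -- replace 0 occurrence(s) of x with (x * z)
  => z == 4
stmt 5: z := x + 9  -- replace 1 occurrence(s) of z with (x + 9)
  => ( x + 9 ) == 4
stmt 4: x := 3 - x  -- replace 1 occurrence(s) of x with (3 - x)
  => ( ( 3 - x ) + 9 ) == 4
stmt 3: z := y * x  -- replace 0 occurrence(s) of z with (y * x)
  => ( ( 3 - x ) + 9 ) == 4
stmt 2: z := x - y  -- replace 0 occurrence(s) of z with (x - y)
  => ( ( 3 - x ) + 9 ) == 4
stmt 1: y := z - z  -- replace 0 occurrence(s) of y with (z - z)
  => ( ( 3 - x ) + 9 ) == 4

Answer: ( ( 3 - x ) + 9 ) == 4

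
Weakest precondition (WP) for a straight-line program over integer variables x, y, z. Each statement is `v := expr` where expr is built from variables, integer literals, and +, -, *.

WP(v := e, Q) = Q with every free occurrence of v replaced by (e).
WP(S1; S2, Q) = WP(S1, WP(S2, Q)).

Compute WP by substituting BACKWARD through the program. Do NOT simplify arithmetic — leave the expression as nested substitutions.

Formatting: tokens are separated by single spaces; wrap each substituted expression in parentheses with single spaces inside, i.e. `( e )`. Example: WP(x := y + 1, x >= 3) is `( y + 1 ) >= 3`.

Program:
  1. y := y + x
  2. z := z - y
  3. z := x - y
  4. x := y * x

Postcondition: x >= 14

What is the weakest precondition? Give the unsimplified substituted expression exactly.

Answer: ( ( y + x ) * x ) >= 14

Derivation:
post: x >= 14
stmt 4: x := y * x  -- replace 1 occurrence(s) of x with (y * x)
  => ( y * x ) >= 14
stmt 3: z := x - y  -- replace 0 occurrence(s) of z with (x - y)
  => ( y * x ) >= 14
stmt 2: z := z - y  -- replace 0 occurrence(s) of z with (z - y)
  => ( y * x ) >= 14
stmt 1: y := y + x  -- replace 1 occurrence(s) of y with (y + x)
  => ( ( y + x ) * x ) >= 14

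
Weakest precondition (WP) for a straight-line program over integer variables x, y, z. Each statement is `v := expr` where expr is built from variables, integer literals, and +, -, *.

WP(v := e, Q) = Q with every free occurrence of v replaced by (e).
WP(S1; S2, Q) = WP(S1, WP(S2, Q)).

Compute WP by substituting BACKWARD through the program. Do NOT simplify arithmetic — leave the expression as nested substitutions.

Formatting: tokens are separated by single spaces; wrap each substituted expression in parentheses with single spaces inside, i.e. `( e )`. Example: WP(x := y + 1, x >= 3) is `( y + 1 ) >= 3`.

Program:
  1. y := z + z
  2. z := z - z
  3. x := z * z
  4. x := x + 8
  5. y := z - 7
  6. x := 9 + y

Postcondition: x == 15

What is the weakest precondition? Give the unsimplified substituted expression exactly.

Answer: ( 9 + ( ( z - z ) - 7 ) ) == 15

Derivation:
post: x == 15
stmt 6: x := 9 + y  -- replace 1 occurrence(s) of x with (9 + y)
  => ( 9 + y ) == 15
stmt 5: y := z - 7  -- replace 1 occurrence(s) of y with (z - 7)
  => ( 9 + ( z - 7 ) ) == 15
stmt 4: x := x + 8  -- replace 0 occurrence(s) of x with (x + 8)
  => ( 9 + ( z - 7 ) ) == 15
stmt 3: x := z * z  -- replace 0 occurrence(s) of x with (z * z)
  => ( 9 + ( z - 7 ) ) == 15
stmt 2: z := z - z  -- replace 1 occurrence(s) of z with (z - z)
  => ( 9 + ( ( z - z ) - 7 ) ) == 15
stmt 1: y := z + z  -- replace 0 occurrence(s) of y with (z + z)
  => ( 9 + ( ( z - z ) - 7 ) ) == 15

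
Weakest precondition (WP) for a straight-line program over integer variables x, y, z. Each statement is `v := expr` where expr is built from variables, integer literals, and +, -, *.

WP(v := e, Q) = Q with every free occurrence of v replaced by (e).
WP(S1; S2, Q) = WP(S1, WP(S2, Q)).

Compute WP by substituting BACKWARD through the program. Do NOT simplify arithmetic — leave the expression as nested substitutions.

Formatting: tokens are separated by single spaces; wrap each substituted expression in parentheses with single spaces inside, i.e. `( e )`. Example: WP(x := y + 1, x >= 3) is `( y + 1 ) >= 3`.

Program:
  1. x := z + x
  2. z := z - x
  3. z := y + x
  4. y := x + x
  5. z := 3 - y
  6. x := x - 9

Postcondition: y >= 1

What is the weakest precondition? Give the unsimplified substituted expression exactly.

post: y >= 1
stmt 6: x := x - 9  -- replace 0 occurrence(s) of x with (x - 9)
  => y >= 1
stmt 5: z := 3 - y  -- replace 0 occurrence(s) of z with (3 - y)
  => y >= 1
stmt 4: y := x + x  -- replace 1 occurrence(s) of y with (x + x)
  => ( x + x ) >= 1
stmt 3: z := y + x  -- replace 0 occurrence(s) of z with (y + x)
  => ( x + x ) >= 1
stmt 2: z := z - x  -- replace 0 occurrence(s) of z with (z - x)
  => ( x + x ) >= 1
stmt 1: x := z + x  -- replace 2 occurrence(s) of x with (z + x)
  => ( ( z + x ) + ( z + x ) ) >= 1

Answer: ( ( z + x ) + ( z + x ) ) >= 1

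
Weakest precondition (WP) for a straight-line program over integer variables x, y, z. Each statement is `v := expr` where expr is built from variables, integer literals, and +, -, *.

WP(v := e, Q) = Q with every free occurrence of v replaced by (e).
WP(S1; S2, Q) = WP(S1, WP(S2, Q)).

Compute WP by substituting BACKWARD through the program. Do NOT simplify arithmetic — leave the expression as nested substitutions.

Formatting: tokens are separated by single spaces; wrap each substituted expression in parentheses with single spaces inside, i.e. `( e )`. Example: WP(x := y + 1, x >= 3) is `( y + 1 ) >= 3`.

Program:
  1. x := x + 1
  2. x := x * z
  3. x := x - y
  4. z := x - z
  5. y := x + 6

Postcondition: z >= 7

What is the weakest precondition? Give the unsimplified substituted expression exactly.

post: z >= 7
stmt 5: y := x + 6  -- replace 0 occurrence(s) of y with (x + 6)
  => z >= 7
stmt 4: z := x - z  -- replace 1 occurrence(s) of z with (x - z)
  => ( x - z ) >= 7
stmt 3: x := x - y  -- replace 1 occurrence(s) of x with (x - y)
  => ( ( x - y ) - z ) >= 7
stmt 2: x := x * z  -- replace 1 occurrence(s) of x with (x * z)
  => ( ( ( x * z ) - y ) - z ) >= 7
stmt 1: x := x + 1  -- replace 1 occurrence(s) of x with (x + 1)
  => ( ( ( ( x + 1 ) * z ) - y ) - z ) >= 7

Answer: ( ( ( ( x + 1 ) * z ) - y ) - z ) >= 7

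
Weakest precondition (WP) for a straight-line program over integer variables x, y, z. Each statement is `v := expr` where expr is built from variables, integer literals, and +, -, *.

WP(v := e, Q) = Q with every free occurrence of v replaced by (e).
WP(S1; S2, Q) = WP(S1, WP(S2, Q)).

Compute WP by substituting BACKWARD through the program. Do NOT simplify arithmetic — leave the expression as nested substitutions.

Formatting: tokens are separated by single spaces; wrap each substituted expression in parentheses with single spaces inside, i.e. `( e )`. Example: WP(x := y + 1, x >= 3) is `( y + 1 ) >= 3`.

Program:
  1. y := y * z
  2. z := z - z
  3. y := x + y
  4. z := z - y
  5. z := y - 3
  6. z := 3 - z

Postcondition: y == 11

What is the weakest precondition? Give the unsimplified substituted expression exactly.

Answer: ( x + ( y * z ) ) == 11

Derivation:
post: y == 11
stmt 6: z := 3 - z  -- replace 0 occurrence(s) of z with (3 - z)
  => y == 11
stmt 5: z := y - 3  -- replace 0 occurrence(s) of z with (y - 3)
  => y == 11
stmt 4: z := z - y  -- replace 0 occurrence(s) of z with (z - y)
  => y == 11
stmt 3: y := x + y  -- replace 1 occurrence(s) of y with (x + y)
  => ( x + y ) == 11
stmt 2: z := z - z  -- replace 0 occurrence(s) of z with (z - z)
  => ( x + y ) == 11
stmt 1: y := y * z  -- replace 1 occurrence(s) of y with (y * z)
  => ( x + ( y * z ) ) == 11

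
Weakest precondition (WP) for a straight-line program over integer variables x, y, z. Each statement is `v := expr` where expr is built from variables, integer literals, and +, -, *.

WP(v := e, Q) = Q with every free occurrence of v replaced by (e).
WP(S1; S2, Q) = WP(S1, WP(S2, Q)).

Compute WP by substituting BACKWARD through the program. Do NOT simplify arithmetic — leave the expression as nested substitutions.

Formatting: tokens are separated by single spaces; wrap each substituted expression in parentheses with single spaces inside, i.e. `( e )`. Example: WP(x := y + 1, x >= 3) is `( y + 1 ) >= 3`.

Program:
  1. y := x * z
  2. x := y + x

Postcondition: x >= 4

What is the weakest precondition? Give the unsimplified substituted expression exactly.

post: x >= 4
stmt 2: x := y + x  -- replace 1 occurrence(s) of x with (y + x)
  => ( y + x ) >= 4
stmt 1: y := x * z  -- replace 1 occurrence(s) of y with (x * z)
  => ( ( x * z ) + x ) >= 4

Answer: ( ( x * z ) + x ) >= 4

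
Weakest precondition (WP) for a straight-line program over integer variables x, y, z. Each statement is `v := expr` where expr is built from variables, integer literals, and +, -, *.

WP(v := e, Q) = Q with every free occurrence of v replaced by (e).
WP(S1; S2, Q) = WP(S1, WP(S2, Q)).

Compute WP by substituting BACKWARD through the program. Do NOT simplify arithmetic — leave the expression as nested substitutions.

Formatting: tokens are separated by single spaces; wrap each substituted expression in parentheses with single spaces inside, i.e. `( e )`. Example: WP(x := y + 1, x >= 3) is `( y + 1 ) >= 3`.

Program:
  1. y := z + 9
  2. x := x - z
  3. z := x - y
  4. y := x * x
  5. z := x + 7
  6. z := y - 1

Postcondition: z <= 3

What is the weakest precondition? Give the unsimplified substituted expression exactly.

Answer: ( ( ( x - z ) * ( x - z ) ) - 1 ) <= 3

Derivation:
post: z <= 3
stmt 6: z := y - 1  -- replace 1 occurrence(s) of z with (y - 1)
  => ( y - 1 ) <= 3
stmt 5: z := x + 7  -- replace 0 occurrence(s) of z with (x + 7)
  => ( y - 1 ) <= 3
stmt 4: y := x * x  -- replace 1 occurrence(s) of y with (x * x)
  => ( ( x * x ) - 1 ) <= 3
stmt 3: z := x - y  -- replace 0 occurrence(s) of z with (x - y)
  => ( ( x * x ) - 1 ) <= 3
stmt 2: x := x - z  -- replace 2 occurrence(s) of x with (x - z)
  => ( ( ( x - z ) * ( x - z ) ) - 1 ) <= 3
stmt 1: y := z + 9  -- replace 0 occurrence(s) of y with (z + 9)
  => ( ( ( x - z ) * ( x - z ) ) - 1 ) <= 3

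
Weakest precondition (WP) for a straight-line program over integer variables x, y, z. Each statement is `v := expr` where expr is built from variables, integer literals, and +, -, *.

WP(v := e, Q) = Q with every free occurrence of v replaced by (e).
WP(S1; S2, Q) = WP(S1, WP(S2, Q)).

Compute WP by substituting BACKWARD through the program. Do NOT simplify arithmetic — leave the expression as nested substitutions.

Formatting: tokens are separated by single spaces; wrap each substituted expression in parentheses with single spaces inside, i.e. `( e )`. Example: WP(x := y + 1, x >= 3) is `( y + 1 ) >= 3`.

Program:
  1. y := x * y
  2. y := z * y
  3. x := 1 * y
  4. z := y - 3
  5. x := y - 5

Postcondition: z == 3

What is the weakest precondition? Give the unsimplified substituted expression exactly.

post: z == 3
stmt 5: x := y - 5  -- replace 0 occurrence(s) of x with (y - 5)
  => z == 3
stmt 4: z := y - 3  -- replace 1 occurrence(s) of z with (y - 3)
  => ( y - 3 ) == 3
stmt 3: x := 1 * y  -- replace 0 occurrence(s) of x with (1 * y)
  => ( y - 3 ) == 3
stmt 2: y := z * y  -- replace 1 occurrence(s) of y with (z * y)
  => ( ( z * y ) - 3 ) == 3
stmt 1: y := x * y  -- replace 1 occurrence(s) of y with (x * y)
  => ( ( z * ( x * y ) ) - 3 ) == 3

Answer: ( ( z * ( x * y ) ) - 3 ) == 3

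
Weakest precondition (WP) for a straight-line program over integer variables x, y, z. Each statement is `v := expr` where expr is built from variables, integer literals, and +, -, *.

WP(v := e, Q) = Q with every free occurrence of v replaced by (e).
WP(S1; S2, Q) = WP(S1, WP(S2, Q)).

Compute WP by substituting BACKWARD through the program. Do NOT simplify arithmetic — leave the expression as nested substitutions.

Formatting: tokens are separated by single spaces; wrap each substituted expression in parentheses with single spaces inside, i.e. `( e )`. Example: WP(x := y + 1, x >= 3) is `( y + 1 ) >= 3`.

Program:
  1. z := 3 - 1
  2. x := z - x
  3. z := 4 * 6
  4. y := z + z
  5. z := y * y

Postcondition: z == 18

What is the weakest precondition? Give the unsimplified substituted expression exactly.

Answer: ( ( ( 4 * 6 ) + ( 4 * 6 ) ) * ( ( 4 * 6 ) + ( 4 * 6 ) ) ) == 18

Derivation:
post: z == 18
stmt 5: z := y * y  -- replace 1 occurrence(s) of z with (y * y)
  => ( y * y ) == 18
stmt 4: y := z + z  -- replace 2 occurrence(s) of y with (z + z)
  => ( ( z + z ) * ( z + z ) ) == 18
stmt 3: z := 4 * 6  -- replace 4 occurrence(s) of z with (4 * 6)
  => ( ( ( 4 * 6 ) + ( 4 * 6 ) ) * ( ( 4 * 6 ) + ( 4 * 6 ) ) ) == 18
stmt 2: x := z - x  -- replace 0 occurrence(s) of x with (z - x)
  => ( ( ( 4 * 6 ) + ( 4 * 6 ) ) * ( ( 4 * 6 ) + ( 4 * 6 ) ) ) == 18
stmt 1: z := 3 - 1  -- replace 0 occurrence(s) of z with (3 - 1)
  => ( ( ( 4 * 6 ) + ( 4 * 6 ) ) * ( ( 4 * 6 ) + ( 4 * 6 ) ) ) == 18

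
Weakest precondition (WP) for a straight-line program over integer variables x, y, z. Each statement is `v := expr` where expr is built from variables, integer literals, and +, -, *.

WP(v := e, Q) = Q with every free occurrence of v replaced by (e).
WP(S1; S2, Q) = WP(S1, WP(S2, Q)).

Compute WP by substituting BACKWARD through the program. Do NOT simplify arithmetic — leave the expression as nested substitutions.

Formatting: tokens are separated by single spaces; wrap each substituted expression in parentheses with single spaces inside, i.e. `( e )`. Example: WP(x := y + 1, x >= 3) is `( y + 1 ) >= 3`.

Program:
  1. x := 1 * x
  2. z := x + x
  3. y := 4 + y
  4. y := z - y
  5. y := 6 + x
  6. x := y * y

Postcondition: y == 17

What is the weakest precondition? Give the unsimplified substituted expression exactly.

Answer: ( 6 + ( 1 * x ) ) == 17

Derivation:
post: y == 17
stmt 6: x := y * y  -- replace 0 occurrence(s) of x with (y * y)
  => y == 17
stmt 5: y := 6 + x  -- replace 1 occurrence(s) of y with (6 + x)
  => ( 6 + x ) == 17
stmt 4: y := z - y  -- replace 0 occurrence(s) of y with (z - y)
  => ( 6 + x ) == 17
stmt 3: y := 4 + y  -- replace 0 occurrence(s) of y with (4 + y)
  => ( 6 + x ) == 17
stmt 2: z := x + x  -- replace 0 occurrence(s) of z with (x + x)
  => ( 6 + x ) == 17
stmt 1: x := 1 * x  -- replace 1 occurrence(s) of x with (1 * x)
  => ( 6 + ( 1 * x ) ) == 17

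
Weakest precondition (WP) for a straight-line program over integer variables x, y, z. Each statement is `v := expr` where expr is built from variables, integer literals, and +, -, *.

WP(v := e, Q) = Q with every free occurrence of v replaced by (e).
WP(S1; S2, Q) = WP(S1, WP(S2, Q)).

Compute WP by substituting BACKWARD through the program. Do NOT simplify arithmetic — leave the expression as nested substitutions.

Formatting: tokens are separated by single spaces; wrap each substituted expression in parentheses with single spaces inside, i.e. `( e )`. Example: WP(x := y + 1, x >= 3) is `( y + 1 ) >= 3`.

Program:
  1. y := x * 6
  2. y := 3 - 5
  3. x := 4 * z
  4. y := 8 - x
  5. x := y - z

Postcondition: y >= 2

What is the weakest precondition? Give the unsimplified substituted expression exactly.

post: y >= 2
stmt 5: x := y - z  -- replace 0 occurrence(s) of x with (y - z)
  => y >= 2
stmt 4: y := 8 - x  -- replace 1 occurrence(s) of y with (8 - x)
  => ( 8 - x ) >= 2
stmt 3: x := 4 * z  -- replace 1 occurrence(s) of x with (4 * z)
  => ( 8 - ( 4 * z ) ) >= 2
stmt 2: y := 3 - 5  -- replace 0 occurrence(s) of y with (3 - 5)
  => ( 8 - ( 4 * z ) ) >= 2
stmt 1: y := x * 6  -- replace 0 occurrence(s) of y with (x * 6)
  => ( 8 - ( 4 * z ) ) >= 2

Answer: ( 8 - ( 4 * z ) ) >= 2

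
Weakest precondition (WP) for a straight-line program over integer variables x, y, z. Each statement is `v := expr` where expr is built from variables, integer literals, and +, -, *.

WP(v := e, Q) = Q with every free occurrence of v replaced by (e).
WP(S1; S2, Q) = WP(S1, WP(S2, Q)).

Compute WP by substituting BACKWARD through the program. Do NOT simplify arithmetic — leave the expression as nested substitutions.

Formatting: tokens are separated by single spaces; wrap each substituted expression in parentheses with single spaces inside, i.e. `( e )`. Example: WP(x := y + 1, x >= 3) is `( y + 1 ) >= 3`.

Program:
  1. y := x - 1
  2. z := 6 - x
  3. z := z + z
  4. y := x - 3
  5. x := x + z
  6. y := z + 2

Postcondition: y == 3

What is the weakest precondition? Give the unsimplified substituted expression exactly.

Answer: ( ( ( 6 - x ) + ( 6 - x ) ) + 2 ) == 3

Derivation:
post: y == 3
stmt 6: y := z + 2  -- replace 1 occurrence(s) of y with (z + 2)
  => ( z + 2 ) == 3
stmt 5: x := x + z  -- replace 0 occurrence(s) of x with (x + z)
  => ( z + 2 ) == 3
stmt 4: y := x - 3  -- replace 0 occurrence(s) of y with (x - 3)
  => ( z + 2 ) == 3
stmt 3: z := z + z  -- replace 1 occurrence(s) of z with (z + z)
  => ( ( z + z ) + 2 ) == 3
stmt 2: z := 6 - x  -- replace 2 occurrence(s) of z with (6 - x)
  => ( ( ( 6 - x ) + ( 6 - x ) ) + 2 ) == 3
stmt 1: y := x - 1  -- replace 0 occurrence(s) of y with (x - 1)
  => ( ( ( 6 - x ) + ( 6 - x ) ) + 2 ) == 3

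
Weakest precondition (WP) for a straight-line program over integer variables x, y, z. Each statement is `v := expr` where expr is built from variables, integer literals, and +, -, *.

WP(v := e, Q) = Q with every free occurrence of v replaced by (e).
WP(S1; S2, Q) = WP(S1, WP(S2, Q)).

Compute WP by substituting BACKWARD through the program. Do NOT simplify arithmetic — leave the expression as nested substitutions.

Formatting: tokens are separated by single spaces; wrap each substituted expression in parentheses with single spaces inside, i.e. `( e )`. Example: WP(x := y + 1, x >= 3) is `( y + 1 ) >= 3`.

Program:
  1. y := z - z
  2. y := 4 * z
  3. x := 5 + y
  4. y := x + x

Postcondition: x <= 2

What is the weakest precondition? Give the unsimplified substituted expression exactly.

post: x <= 2
stmt 4: y := x + x  -- replace 0 occurrence(s) of y with (x + x)
  => x <= 2
stmt 3: x := 5 + y  -- replace 1 occurrence(s) of x with (5 + y)
  => ( 5 + y ) <= 2
stmt 2: y := 4 * z  -- replace 1 occurrence(s) of y with (4 * z)
  => ( 5 + ( 4 * z ) ) <= 2
stmt 1: y := z - z  -- replace 0 occurrence(s) of y with (z - z)
  => ( 5 + ( 4 * z ) ) <= 2

Answer: ( 5 + ( 4 * z ) ) <= 2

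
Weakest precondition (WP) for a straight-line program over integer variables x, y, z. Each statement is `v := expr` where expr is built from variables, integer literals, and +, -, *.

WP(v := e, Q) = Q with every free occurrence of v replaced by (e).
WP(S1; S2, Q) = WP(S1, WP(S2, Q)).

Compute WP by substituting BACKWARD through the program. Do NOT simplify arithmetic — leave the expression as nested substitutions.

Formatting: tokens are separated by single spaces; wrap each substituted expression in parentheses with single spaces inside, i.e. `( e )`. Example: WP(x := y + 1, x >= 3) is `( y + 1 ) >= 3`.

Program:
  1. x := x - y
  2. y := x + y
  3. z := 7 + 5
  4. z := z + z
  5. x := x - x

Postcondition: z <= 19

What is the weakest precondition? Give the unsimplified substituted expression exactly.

post: z <= 19
stmt 5: x := x - x  -- replace 0 occurrence(s) of x with (x - x)
  => z <= 19
stmt 4: z := z + z  -- replace 1 occurrence(s) of z with (z + z)
  => ( z + z ) <= 19
stmt 3: z := 7 + 5  -- replace 2 occurrence(s) of z with (7 + 5)
  => ( ( 7 + 5 ) + ( 7 + 5 ) ) <= 19
stmt 2: y := x + y  -- replace 0 occurrence(s) of y with (x + y)
  => ( ( 7 + 5 ) + ( 7 + 5 ) ) <= 19
stmt 1: x := x - y  -- replace 0 occurrence(s) of x with (x - y)
  => ( ( 7 + 5 ) + ( 7 + 5 ) ) <= 19

Answer: ( ( 7 + 5 ) + ( 7 + 5 ) ) <= 19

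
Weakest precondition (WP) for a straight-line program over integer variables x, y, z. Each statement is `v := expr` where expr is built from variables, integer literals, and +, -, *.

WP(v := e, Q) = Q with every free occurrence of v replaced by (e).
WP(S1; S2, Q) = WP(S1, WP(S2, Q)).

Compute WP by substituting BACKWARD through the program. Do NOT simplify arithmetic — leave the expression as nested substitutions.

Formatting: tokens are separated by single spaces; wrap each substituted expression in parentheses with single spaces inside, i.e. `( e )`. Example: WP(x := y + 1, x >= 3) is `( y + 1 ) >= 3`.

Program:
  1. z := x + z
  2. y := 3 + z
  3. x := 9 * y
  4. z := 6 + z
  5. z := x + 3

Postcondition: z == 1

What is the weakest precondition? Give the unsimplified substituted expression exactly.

Answer: ( ( 9 * ( 3 + ( x + z ) ) ) + 3 ) == 1

Derivation:
post: z == 1
stmt 5: z := x + 3  -- replace 1 occurrence(s) of z with (x + 3)
  => ( x + 3 ) == 1
stmt 4: z := 6 + z  -- replace 0 occurrence(s) of z with (6 + z)
  => ( x + 3 ) == 1
stmt 3: x := 9 * y  -- replace 1 occurrence(s) of x with (9 * y)
  => ( ( 9 * y ) + 3 ) == 1
stmt 2: y := 3 + z  -- replace 1 occurrence(s) of y with (3 + z)
  => ( ( 9 * ( 3 + z ) ) + 3 ) == 1
stmt 1: z := x + z  -- replace 1 occurrence(s) of z with (x + z)
  => ( ( 9 * ( 3 + ( x + z ) ) ) + 3 ) == 1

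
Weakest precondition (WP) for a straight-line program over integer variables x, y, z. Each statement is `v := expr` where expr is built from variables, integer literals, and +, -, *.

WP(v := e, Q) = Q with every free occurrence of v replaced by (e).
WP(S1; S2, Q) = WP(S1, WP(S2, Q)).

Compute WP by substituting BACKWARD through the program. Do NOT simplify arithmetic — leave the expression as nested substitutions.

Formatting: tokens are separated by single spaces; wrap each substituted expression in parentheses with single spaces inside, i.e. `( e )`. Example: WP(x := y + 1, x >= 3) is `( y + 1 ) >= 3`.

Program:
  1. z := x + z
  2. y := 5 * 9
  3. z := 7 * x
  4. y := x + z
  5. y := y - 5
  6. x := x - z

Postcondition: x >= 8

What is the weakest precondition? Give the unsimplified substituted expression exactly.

post: x >= 8
stmt 6: x := x - z  -- replace 1 occurrence(s) of x with (x - z)
  => ( x - z ) >= 8
stmt 5: y := y - 5  -- replace 0 occurrence(s) of y with (y - 5)
  => ( x - z ) >= 8
stmt 4: y := x + z  -- replace 0 occurrence(s) of y with (x + z)
  => ( x - z ) >= 8
stmt 3: z := 7 * x  -- replace 1 occurrence(s) of z with (7 * x)
  => ( x - ( 7 * x ) ) >= 8
stmt 2: y := 5 * 9  -- replace 0 occurrence(s) of y with (5 * 9)
  => ( x - ( 7 * x ) ) >= 8
stmt 1: z := x + z  -- replace 0 occurrence(s) of z with (x + z)
  => ( x - ( 7 * x ) ) >= 8

Answer: ( x - ( 7 * x ) ) >= 8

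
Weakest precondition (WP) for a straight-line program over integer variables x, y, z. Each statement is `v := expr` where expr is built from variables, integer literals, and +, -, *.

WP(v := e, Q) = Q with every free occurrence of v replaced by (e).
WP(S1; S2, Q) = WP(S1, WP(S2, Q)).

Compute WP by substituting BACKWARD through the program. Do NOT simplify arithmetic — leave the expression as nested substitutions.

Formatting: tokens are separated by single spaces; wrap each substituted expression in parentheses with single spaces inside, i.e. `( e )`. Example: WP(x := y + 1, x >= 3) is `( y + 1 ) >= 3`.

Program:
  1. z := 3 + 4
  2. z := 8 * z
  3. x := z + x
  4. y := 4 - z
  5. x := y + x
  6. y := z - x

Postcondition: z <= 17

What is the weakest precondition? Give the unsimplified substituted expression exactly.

Answer: ( 8 * ( 3 + 4 ) ) <= 17

Derivation:
post: z <= 17
stmt 6: y := z - x  -- replace 0 occurrence(s) of y with (z - x)
  => z <= 17
stmt 5: x := y + x  -- replace 0 occurrence(s) of x with (y + x)
  => z <= 17
stmt 4: y := 4 - z  -- replace 0 occurrence(s) of y with (4 - z)
  => z <= 17
stmt 3: x := z + x  -- replace 0 occurrence(s) of x with (z + x)
  => z <= 17
stmt 2: z := 8 * z  -- replace 1 occurrence(s) of z with (8 * z)
  => ( 8 * z ) <= 17
stmt 1: z := 3 + 4  -- replace 1 occurrence(s) of z with (3 + 4)
  => ( 8 * ( 3 + 4 ) ) <= 17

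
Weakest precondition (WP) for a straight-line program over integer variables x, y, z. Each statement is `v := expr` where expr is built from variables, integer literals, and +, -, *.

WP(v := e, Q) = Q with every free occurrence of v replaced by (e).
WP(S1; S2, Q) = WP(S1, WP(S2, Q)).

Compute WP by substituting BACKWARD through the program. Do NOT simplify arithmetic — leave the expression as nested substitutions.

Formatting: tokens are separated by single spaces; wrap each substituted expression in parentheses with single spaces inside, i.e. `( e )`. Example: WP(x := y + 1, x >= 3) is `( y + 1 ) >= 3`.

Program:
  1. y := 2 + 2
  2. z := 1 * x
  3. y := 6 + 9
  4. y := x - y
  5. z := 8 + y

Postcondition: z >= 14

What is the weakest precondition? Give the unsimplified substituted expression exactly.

post: z >= 14
stmt 5: z := 8 + y  -- replace 1 occurrence(s) of z with (8 + y)
  => ( 8 + y ) >= 14
stmt 4: y := x - y  -- replace 1 occurrence(s) of y with (x - y)
  => ( 8 + ( x - y ) ) >= 14
stmt 3: y := 6 + 9  -- replace 1 occurrence(s) of y with (6 + 9)
  => ( 8 + ( x - ( 6 + 9 ) ) ) >= 14
stmt 2: z := 1 * x  -- replace 0 occurrence(s) of z with (1 * x)
  => ( 8 + ( x - ( 6 + 9 ) ) ) >= 14
stmt 1: y := 2 + 2  -- replace 0 occurrence(s) of y with (2 + 2)
  => ( 8 + ( x - ( 6 + 9 ) ) ) >= 14

Answer: ( 8 + ( x - ( 6 + 9 ) ) ) >= 14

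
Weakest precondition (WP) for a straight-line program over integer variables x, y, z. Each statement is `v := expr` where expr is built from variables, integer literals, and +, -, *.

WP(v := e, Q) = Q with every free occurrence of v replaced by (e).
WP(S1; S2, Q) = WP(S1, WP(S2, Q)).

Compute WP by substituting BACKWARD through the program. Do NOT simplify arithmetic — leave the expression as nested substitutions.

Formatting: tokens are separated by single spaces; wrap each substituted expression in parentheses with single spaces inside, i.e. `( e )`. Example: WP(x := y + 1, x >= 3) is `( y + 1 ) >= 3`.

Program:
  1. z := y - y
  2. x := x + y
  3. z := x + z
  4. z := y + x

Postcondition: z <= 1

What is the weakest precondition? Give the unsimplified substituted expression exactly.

post: z <= 1
stmt 4: z := y + x  -- replace 1 occurrence(s) of z with (y + x)
  => ( y + x ) <= 1
stmt 3: z := x + z  -- replace 0 occurrence(s) of z with (x + z)
  => ( y + x ) <= 1
stmt 2: x := x + y  -- replace 1 occurrence(s) of x with (x + y)
  => ( y + ( x + y ) ) <= 1
stmt 1: z := y - y  -- replace 0 occurrence(s) of z with (y - y)
  => ( y + ( x + y ) ) <= 1

Answer: ( y + ( x + y ) ) <= 1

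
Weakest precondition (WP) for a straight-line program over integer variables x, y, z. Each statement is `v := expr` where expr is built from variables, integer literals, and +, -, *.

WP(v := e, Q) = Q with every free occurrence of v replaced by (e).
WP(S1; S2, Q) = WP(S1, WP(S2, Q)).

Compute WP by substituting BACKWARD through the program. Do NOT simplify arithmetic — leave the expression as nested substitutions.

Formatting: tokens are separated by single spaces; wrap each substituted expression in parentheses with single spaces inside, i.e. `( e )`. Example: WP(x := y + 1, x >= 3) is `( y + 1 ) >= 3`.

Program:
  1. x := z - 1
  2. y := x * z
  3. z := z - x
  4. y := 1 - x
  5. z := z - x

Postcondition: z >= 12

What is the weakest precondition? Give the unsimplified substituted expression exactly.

post: z >= 12
stmt 5: z := z - x  -- replace 1 occurrence(s) of z with (z - x)
  => ( z - x ) >= 12
stmt 4: y := 1 - x  -- replace 0 occurrence(s) of y with (1 - x)
  => ( z - x ) >= 12
stmt 3: z := z - x  -- replace 1 occurrence(s) of z with (z - x)
  => ( ( z - x ) - x ) >= 12
stmt 2: y := x * z  -- replace 0 occurrence(s) of y with (x * z)
  => ( ( z - x ) - x ) >= 12
stmt 1: x := z - 1  -- replace 2 occurrence(s) of x with (z - 1)
  => ( ( z - ( z - 1 ) ) - ( z - 1 ) ) >= 12

Answer: ( ( z - ( z - 1 ) ) - ( z - 1 ) ) >= 12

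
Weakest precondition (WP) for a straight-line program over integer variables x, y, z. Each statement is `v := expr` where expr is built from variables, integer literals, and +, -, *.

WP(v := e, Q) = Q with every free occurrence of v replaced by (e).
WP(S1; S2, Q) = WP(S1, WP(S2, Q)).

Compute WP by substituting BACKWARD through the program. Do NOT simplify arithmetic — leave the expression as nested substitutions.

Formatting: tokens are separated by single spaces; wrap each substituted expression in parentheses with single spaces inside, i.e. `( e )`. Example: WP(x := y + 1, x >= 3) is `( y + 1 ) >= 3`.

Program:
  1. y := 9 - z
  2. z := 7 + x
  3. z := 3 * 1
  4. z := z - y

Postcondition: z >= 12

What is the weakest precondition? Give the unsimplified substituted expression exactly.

Answer: ( ( 3 * 1 ) - ( 9 - z ) ) >= 12

Derivation:
post: z >= 12
stmt 4: z := z - y  -- replace 1 occurrence(s) of z with (z - y)
  => ( z - y ) >= 12
stmt 3: z := 3 * 1  -- replace 1 occurrence(s) of z with (3 * 1)
  => ( ( 3 * 1 ) - y ) >= 12
stmt 2: z := 7 + x  -- replace 0 occurrence(s) of z with (7 + x)
  => ( ( 3 * 1 ) - y ) >= 12
stmt 1: y := 9 - z  -- replace 1 occurrence(s) of y with (9 - z)
  => ( ( 3 * 1 ) - ( 9 - z ) ) >= 12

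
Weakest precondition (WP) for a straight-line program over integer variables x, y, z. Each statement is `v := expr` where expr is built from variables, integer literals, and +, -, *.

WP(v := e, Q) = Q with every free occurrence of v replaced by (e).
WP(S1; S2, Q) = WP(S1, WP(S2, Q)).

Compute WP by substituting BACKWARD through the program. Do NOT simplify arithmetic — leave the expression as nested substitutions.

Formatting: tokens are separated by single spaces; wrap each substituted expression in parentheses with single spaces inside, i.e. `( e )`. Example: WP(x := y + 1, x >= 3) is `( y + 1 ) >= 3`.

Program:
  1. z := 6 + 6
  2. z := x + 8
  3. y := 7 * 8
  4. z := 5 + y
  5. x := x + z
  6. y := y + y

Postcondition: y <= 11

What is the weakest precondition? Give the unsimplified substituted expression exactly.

Answer: ( ( 7 * 8 ) + ( 7 * 8 ) ) <= 11

Derivation:
post: y <= 11
stmt 6: y := y + y  -- replace 1 occurrence(s) of y with (y + y)
  => ( y + y ) <= 11
stmt 5: x := x + z  -- replace 0 occurrence(s) of x with (x + z)
  => ( y + y ) <= 11
stmt 4: z := 5 + y  -- replace 0 occurrence(s) of z with (5 + y)
  => ( y + y ) <= 11
stmt 3: y := 7 * 8  -- replace 2 occurrence(s) of y with (7 * 8)
  => ( ( 7 * 8 ) + ( 7 * 8 ) ) <= 11
stmt 2: z := x + 8  -- replace 0 occurrence(s) of z with (x + 8)
  => ( ( 7 * 8 ) + ( 7 * 8 ) ) <= 11
stmt 1: z := 6 + 6  -- replace 0 occurrence(s) of z with (6 + 6)
  => ( ( 7 * 8 ) + ( 7 * 8 ) ) <= 11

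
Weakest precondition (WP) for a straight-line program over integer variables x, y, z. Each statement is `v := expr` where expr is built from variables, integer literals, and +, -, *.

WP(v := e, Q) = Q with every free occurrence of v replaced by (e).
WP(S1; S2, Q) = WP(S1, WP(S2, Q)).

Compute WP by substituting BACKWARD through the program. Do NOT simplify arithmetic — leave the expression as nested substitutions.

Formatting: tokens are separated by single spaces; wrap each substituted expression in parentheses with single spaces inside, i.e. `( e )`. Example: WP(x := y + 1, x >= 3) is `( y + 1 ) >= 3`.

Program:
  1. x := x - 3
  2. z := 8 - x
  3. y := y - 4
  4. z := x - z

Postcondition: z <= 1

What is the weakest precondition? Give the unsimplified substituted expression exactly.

post: z <= 1
stmt 4: z := x - z  -- replace 1 occurrence(s) of z with (x - z)
  => ( x - z ) <= 1
stmt 3: y := y - 4  -- replace 0 occurrence(s) of y with (y - 4)
  => ( x - z ) <= 1
stmt 2: z := 8 - x  -- replace 1 occurrence(s) of z with (8 - x)
  => ( x - ( 8 - x ) ) <= 1
stmt 1: x := x - 3  -- replace 2 occurrence(s) of x with (x - 3)
  => ( ( x - 3 ) - ( 8 - ( x - 3 ) ) ) <= 1

Answer: ( ( x - 3 ) - ( 8 - ( x - 3 ) ) ) <= 1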